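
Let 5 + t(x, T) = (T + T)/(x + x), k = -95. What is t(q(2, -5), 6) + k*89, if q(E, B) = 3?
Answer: -8458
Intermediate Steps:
t(x, T) = -5 + T/x (t(x, T) = -5 + (T + T)/(x + x) = -5 + (2*T)/((2*x)) = -5 + (2*T)*(1/(2*x)) = -5 + T/x)
t(q(2, -5), 6) + k*89 = (-5 + 6/3) - 95*89 = (-5 + 6*(⅓)) - 8455 = (-5 + 2) - 8455 = -3 - 8455 = -8458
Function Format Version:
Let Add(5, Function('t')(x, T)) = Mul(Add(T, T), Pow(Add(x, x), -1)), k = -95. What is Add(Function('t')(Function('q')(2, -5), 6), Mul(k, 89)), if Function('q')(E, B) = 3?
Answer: -8458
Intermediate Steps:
Function('t')(x, T) = Add(-5, Mul(T, Pow(x, -1))) (Function('t')(x, T) = Add(-5, Mul(Add(T, T), Pow(Add(x, x), -1))) = Add(-5, Mul(Mul(2, T), Pow(Mul(2, x), -1))) = Add(-5, Mul(Mul(2, T), Mul(Rational(1, 2), Pow(x, -1)))) = Add(-5, Mul(T, Pow(x, -1))))
Add(Function('t')(Function('q')(2, -5), 6), Mul(k, 89)) = Add(Add(-5, Mul(6, Pow(3, -1))), Mul(-95, 89)) = Add(Add(-5, Mul(6, Rational(1, 3))), -8455) = Add(Add(-5, 2), -8455) = Add(-3, -8455) = -8458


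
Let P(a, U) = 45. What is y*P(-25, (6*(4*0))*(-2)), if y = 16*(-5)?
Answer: -3600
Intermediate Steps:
y = -80
y*P(-25, (6*(4*0))*(-2)) = -80*45 = -3600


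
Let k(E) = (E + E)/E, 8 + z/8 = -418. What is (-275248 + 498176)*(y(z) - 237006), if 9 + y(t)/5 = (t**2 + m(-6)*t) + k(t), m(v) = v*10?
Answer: 13121024664112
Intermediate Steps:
m(v) = 10*v
z = -3408 (z = -64 + 8*(-418) = -64 - 3344 = -3408)
k(E) = 2 (k(E) = (2*E)/E = 2)
y(t) = -35 - 300*t + 5*t**2 (y(t) = -45 + 5*((t**2 + (10*(-6))*t) + 2) = -45 + 5*((t**2 - 60*t) + 2) = -45 + 5*(2 + t**2 - 60*t) = -45 + (10 - 300*t + 5*t**2) = -35 - 300*t + 5*t**2)
(-275248 + 498176)*(y(z) - 237006) = (-275248 + 498176)*((-35 - 300*(-3408) + 5*(-3408)**2) - 237006) = 222928*((-35 + 1022400 + 5*11614464) - 237006) = 222928*((-35 + 1022400 + 58072320) - 237006) = 222928*(59094685 - 237006) = 222928*58857679 = 13121024664112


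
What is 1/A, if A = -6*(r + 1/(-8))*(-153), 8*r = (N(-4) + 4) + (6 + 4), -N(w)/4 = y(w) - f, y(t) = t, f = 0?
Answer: 4/13311 ≈ 0.00030050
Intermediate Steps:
N(w) = -4*w (N(w) = -4*(w - 1*0) = -4*(w + 0) = -4*w)
r = 15/4 (r = ((-4*(-4) + 4) + (6 + 4))/8 = ((16 + 4) + 10)/8 = (20 + 10)/8 = (1/8)*30 = 15/4 ≈ 3.7500)
A = 13311/4 (A = -6*(15/4 + 1/(-8))*(-153) = -6*(15/4 - 1/8)*(-153) = -6*29/8*(-153) = -87/4*(-153) = 13311/4 ≈ 3327.8)
1/A = 1/(13311/4) = 4/13311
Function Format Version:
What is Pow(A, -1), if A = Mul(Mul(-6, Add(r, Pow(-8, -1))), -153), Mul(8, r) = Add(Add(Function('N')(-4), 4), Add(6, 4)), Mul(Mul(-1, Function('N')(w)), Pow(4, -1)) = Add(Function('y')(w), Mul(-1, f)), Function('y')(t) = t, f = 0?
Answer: Rational(4, 13311) ≈ 0.00030050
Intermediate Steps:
Function('N')(w) = Mul(-4, w) (Function('N')(w) = Mul(-4, Add(w, Mul(-1, 0))) = Mul(-4, Add(w, 0)) = Mul(-4, w))
r = Rational(15, 4) (r = Mul(Rational(1, 8), Add(Add(Mul(-4, -4), 4), Add(6, 4))) = Mul(Rational(1, 8), Add(Add(16, 4), 10)) = Mul(Rational(1, 8), Add(20, 10)) = Mul(Rational(1, 8), 30) = Rational(15, 4) ≈ 3.7500)
A = Rational(13311, 4) (A = Mul(Mul(-6, Add(Rational(15, 4), Pow(-8, -1))), -153) = Mul(Mul(-6, Add(Rational(15, 4), Rational(-1, 8))), -153) = Mul(Mul(-6, Rational(29, 8)), -153) = Mul(Rational(-87, 4), -153) = Rational(13311, 4) ≈ 3327.8)
Pow(A, -1) = Pow(Rational(13311, 4), -1) = Rational(4, 13311)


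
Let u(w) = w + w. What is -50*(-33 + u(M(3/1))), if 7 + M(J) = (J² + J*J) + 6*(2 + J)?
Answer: -2450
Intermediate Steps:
M(J) = 5 + 2*J² + 6*J (M(J) = -7 + ((J² + J*J) + 6*(2 + J)) = -7 + ((J² + J²) + (12 + 6*J)) = -7 + (2*J² + (12 + 6*J)) = -7 + (12 + 2*J² + 6*J) = 5 + 2*J² + 6*J)
u(w) = 2*w
-50*(-33 + u(M(3/1))) = -50*(-33 + 2*(5 + 2*(3/1)² + 6*(3/1))) = -50*(-33 + 2*(5 + 2*(3*1)² + 6*(3*1))) = -50*(-33 + 2*(5 + 2*3² + 6*3)) = -50*(-33 + 2*(5 + 2*9 + 18)) = -50*(-33 + 2*(5 + 18 + 18)) = -50*(-33 + 2*41) = -50*(-33 + 82) = -50*49 = -2450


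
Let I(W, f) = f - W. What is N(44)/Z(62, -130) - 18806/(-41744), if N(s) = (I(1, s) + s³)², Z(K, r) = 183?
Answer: 50535575904679/1273192 ≈ 3.9692e+7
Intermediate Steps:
N(s) = (-1 + s + s³)² (N(s) = ((s - 1*1) + s³)² = ((s - 1) + s³)² = ((-1 + s) + s³)² = (-1 + s + s³)²)
N(44)/Z(62, -130) - 18806/(-41744) = (-1 + 44 + 44³)²/183 - 18806/(-41744) = (-1 + 44 + 85184)²*(1/183) - 18806*(-1/41744) = 85227²*(1/183) + 9403/20872 = 7263641529*(1/183) + 9403/20872 = 2421213843/61 + 9403/20872 = 50535575904679/1273192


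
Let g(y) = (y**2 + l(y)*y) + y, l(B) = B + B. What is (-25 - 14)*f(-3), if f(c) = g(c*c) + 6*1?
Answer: -10062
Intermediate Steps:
l(B) = 2*B
g(y) = y + 3*y**2 (g(y) = (y**2 + (2*y)*y) + y = (y**2 + 2*y**2) + y = 3*y**2 + y = y + 3*y**2)
f(c) = 6 + c**2*(1 + 3*c**2) (f(c) = (c*c)*(1 + 3*(c*c)) + 6*1 = c**2*(1 + 3*c**2) + 6 = 6 + c**2*(1 + 3*c**2))
(-25 - 14)*f(-3) = (-25 - 14)*(6 + (-3)**2 + 3*(-3)**4) = -39*(6 + 9 + 3*81) = -39*(6 + 9 + 243) = -39*258 = -10062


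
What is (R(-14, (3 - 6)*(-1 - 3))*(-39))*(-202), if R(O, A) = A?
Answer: 94536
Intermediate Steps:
(R(-14, (3 - 6)*(-1 - 3))*(-39))*(-202) = (((3 - 6)*(-1 - 3))*(-39))*(-202) = (-3*(-4)*(-39))*(-202) = (12*(-39))*(-202) = -468*(-202) = 94536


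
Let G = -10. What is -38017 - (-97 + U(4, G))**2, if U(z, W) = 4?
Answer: -46666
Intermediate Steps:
-38017 - (-97 + U(4, G))**2 = -38017 - (-97 + 4)**2 = -38017 - 1*(-93)**2 = -38017 - 1*8649 = -38017 - 8649 = -46666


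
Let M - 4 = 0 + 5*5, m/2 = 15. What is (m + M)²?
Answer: 3481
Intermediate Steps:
m = 30 (m = 2*15 = 30)
M = 29 (M = 4 + (0 + 5*5) = 4 + (0 + 25) = 4 + 25 = 29)
(m + M)² = (30 + 29)² = 59² = 3481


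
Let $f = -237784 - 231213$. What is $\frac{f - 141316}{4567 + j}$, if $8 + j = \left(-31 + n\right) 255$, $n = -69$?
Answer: $\frac{610313}{20941} \approx 29.144$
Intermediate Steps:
$f = -468997$
$j = -25508$ ($j = -8 + \left(-31 - 69\right) 255 = -8 - 25500 = -25508$)
$\frac{f - 141316}{4567 + j} = \frac{-468997 - 141316}{4567 - 25508} = - \frac{610313}{-20941} = \left(-610313\right) \left(- \frac{1}{20941}\right) = \frac{610313}{20941}$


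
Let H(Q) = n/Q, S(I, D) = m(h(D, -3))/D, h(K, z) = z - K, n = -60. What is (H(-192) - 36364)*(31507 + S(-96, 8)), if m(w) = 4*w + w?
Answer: -146618969819/128 ≈ -1.1455e+9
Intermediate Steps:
m(w) = 5*w
S(I, D) = (-15 - 5*D)/D (S(I, D) = (5*(-3 - D))/D = (-15 - 5*D)/D)
H(Q) = -60/Q
(H(-192) - 36364)*(31507 + S(-96, 8)) = (-60/(-192) - 36364)*(31507 + (-5 - 15/8)) = (-60*(-1/192) - 36364)*(31507 + (-5 - 15*⅛)) = (5/16 - 36364)*(31507 + (-5 - 15/8)) = -581819*(31507 - 55/8)/16 = -581819/16*252001/8 = -146618969819/128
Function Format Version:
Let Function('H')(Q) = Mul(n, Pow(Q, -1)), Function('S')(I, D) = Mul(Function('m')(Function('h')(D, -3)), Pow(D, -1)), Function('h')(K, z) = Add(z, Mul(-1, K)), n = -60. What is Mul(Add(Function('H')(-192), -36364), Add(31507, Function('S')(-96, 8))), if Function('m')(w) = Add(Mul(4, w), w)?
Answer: Rational(-146618969819, 128) ≈ -1.1455e+9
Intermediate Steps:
Function('m')(w) = Mul(5, w)
Function('S')(I, D) = Mul(Pow(D, -1), Add(-15, Mul(-5, D))) (Function('S')(I, D) = Mul(Mul(5, Add(-3, Mul(-1, D))), Pow(D, -1)) = Mul(Add(-15, Mul(-5, D)), Pow(D, -1)) = Mul(Pow(D, -1), Add(-15, Mul(-5, D))))
Function('H')(Q) = Mul(-60, Pow(Q, -1))
Mul(Add(Function('H')(-192), -36364), Add(31507, Function('S')(-96, 8))) = Mul(Add(Mul(-60, Pow(-192, -1)), -36364), Add(31507, Add(-5, Mul(-15, Pow(8, -1))))) = Mul(Add(Mul(-60, Rational(-1, 192)), -36364), Add(31507, Add(-5, Mul(-15, Rational(1, 8))))) = Mul(Add(Rational(5, 16), -36364), Add(31507, Add(-5, Rational(-15, 8)))) = Mul(Rational(-581819, 16), Add(31507, Rational(-55, 8))) = Mul(Rational(-581819, 16), Rational(252001, 8)) = Rational(-146618969819, 128)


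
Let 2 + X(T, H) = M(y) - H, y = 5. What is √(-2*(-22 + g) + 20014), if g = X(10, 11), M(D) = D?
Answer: √20074 ≈ 141.68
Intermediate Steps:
X(T, H) = 3 - H (X(T, H) = -2 + (5 - H) = 3 - H)
g = -8 (g = 3 - 1*11 = 3 - 11 = -8)
√(-2*(-22 + g) + 20014) = √(-2*(-22 - 8) + 20014) = √(-2*(-30) + 20014) = √(60 + 20014) = √20074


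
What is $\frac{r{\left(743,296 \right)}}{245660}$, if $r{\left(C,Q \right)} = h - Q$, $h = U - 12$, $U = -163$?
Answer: $- \frac{471}{245660} \approx -0.0019173$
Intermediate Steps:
$h = -175$ ($h = -163 - 12 = -175$)
$r{\left(C,Q \right)} = -175 - Q$
$\frac{r{\left(743,296 \right)}}{245660} = \frac{-175 - 296}{245660} = \left(-175 - 296\right) \frac{1}{245660} = \left(-471\right) \frac{1}{245660} = - \frac{471}{245660}$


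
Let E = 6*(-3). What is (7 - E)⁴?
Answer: 390625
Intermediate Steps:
E = -18
(7 - E)⁴ = (7 - 1*(-18))⁴ = (7 + 18)⁴ = 25⁴ = 390625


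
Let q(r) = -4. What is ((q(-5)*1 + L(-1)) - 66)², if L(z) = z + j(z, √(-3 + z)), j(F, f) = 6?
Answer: 4225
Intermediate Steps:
L(z) = 6 + z (L(z) = z + 6 = 6 + z)
((q(-5)*1 + L(-1)) - 66)² = ((-4*1 + (6 - 1)) - 66)² = ((-4 + 5) - 66)² = (1 - 66)² = (-65)² = 4225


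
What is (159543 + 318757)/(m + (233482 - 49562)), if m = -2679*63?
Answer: 478300/15143 ≈ 31.586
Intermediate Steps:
m = -168777
(159543 + 318757)/(m + (233482 - 49562)) = (159543 + 318757)/(-168777 + (233482 - 49562)) = 478300/(-168777 + 183920) = 478300/15143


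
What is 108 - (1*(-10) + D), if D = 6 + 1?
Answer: 111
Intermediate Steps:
D = 7
108 - (1*(-10) + D) = 108 - (1*(-10) + 7) = 108 - (-10 + 7) = 108 - 1*(-3) = 108 + 3 = 111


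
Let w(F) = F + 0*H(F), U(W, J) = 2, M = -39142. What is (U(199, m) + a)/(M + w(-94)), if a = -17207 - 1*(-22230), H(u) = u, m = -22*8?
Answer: -5025/39236 ≈ -0.12807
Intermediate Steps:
m = -176
a = 5023 (a = -17207 + 22230 = 5023)
w(F) = F (w(F) = F + 0*F = F + 0 = F)
(U(199, m) + a)/(M + w(-94)) = (2 + 5023)/(-39142 - 94) = 5025/(-39236) = 5025*(-1/39236) = -5025/39236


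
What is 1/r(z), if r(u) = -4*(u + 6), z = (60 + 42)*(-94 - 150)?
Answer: 1/99528 ≈ 1.0047e-5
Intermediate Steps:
z = -24888 (z = 102*(-244) = -24888)
r(u) = -24 - 4*u (r(u) = -4*(6 + u) = -24 - 4*u)
1/r(z) = 1/(-24 - 4*(-24888)) = 1/(-24 + 99552) = 1/99528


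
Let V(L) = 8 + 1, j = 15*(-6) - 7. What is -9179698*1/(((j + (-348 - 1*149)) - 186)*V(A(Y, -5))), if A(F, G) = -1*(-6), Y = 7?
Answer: 4589849/3510 ≈ 1307.6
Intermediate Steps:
j = -97 (j = -90 - 7 = -97)
A(F, G) = 6
V(L) = 9
-9179698*1/(((j + (-348 - 1*149)) - 186)*V(A(Y, -5))) = -9179698*1/(9*((-97 + (-348 - 1*149)) - 186)) = -9179698*1/(9*((-97 + (-348 - 149)) - 186)) = -9179698*1/(9*((-97 - 497) - 186)) = -9179698*1/(9*(-594 - 186)) = -9179698/((-780*9)) = -9179698/(-7020) = -9179698*(-1/7020) = 4589849/3510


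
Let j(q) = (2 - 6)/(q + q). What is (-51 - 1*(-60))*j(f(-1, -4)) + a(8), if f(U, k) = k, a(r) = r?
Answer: 25/2 ≈ 12.500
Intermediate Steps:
j(q) = -2/q (j(q) = -4*1/(2*q) = -2/q)
(-51 - 1*(-60))*j(f(-1, -4)) + a(8) = (-51 - 1*(-60))*(-2/(-4)) + 8 = (-51 + 60)*(-2*(-¼)) + 8 = 9*(½) + 8 = 9/2 + 8 = 25/2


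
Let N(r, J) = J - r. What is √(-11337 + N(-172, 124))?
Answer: I*√11041 ≈ 105.08*I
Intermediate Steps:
√(-11337 + N(-172, 124)) = √(-11337 + (124 - 1*(-172))) = √(-11337 + (124 + 172)) = √(-11337 + 296) = √(-11041) = I*√11041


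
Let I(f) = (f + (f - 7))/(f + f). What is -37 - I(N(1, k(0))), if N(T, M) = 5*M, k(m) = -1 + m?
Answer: -387/10 ≈ -38.700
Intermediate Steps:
I(f) = (-7 + 2*f)/(2*f) (I(f) = (f + (-7 + f))/((2*f)) = (-7 + 2*f)*(1/(2*f)) = (-7 + 2*f)/(2*f))
-37 - I(N(1, k(0))) = -37 - (-7/2 + 5*(-1 + 0))/(5*(-1 + 0)) = -37 - (-7/2 + 5*(-1))/(5*(-1)) = -37 - (-7/2 - 5)/(-5) = -37 - (-1)*(-17)/(5*2) = -37 - 1*17/10 = -37 - 17/10 = -387/10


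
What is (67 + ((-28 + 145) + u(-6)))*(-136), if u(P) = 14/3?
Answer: -76976/3 ≈ -25659.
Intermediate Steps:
u(P) = 14/3 (u(P) = 14*(⅓) = 14/3)
(67 + ((-28 + 145) + u(-6)))*(-136) = (67 + ((-28 + 145) + 14/3))*(-136) = (67 + (117 + 14/3))*(-136) = (67 + 365/3)*(-136) = (566/3)*(-136) = -76976/3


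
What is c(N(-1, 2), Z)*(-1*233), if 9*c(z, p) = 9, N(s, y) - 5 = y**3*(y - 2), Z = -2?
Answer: -233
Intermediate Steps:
N(s, y) = 5 + y**3*(-2 + y) (N(s, y) = 5 + y**3*(y - 2) = 5 + y**3*(-2 + y))
c(z, p) = 1 (c(z, p) = (1/9)*9 = 1)
c(N(-1, 2), Z)*(-1*233) = 1*(-1*233) = 1*(-233) = -233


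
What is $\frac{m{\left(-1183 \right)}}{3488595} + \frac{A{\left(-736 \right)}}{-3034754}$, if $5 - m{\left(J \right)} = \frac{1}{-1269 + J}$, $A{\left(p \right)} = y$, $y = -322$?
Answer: $\frac{465268061579}{4326565291717460} \approx 0.00010754$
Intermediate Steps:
$A{\left(p \right)} = -322$
$m{\left(J \right)} = 5 - \frac{1}{-1269 + J}$
$\frac{m{\left(-1183 \right)}}{3488595} + \frac{A{\left(-736 \right)}}{-3034754} = \frac{\frac{1}{-1269 - 1183} \left(-6346 + 5 \left(-1183\right)\right)}{3488595} - \frac{322}{-3034754} = \frac{-6346 - 5915}{-2452} \cdot \frac{1}{3488595} - - \frac{161}{1517377} = \left(- \frac{1}{2452}\right) \left(-12261\right) \frac{1}{3488595} + \frac{161}{1517377} = \frac{12261}{2452} \cdot \frac{1}{3488595} + \frac{161}{1517377} = \frac{4087}{2851344980} + \frac{161}{1517377} = \frac{465268061579}{4326565291717460}$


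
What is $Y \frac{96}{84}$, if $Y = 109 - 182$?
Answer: $- \frac{584}{7} \approx -83.429$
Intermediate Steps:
$Y = -73$
$Y \frac{96}{84} = - 73 \cdot \frac{96}{84} = - 73 \cdot 96 \cdot \frac{1}{84} = \left(-73\right) \frac{8}{7} = - \frac{584}{7}$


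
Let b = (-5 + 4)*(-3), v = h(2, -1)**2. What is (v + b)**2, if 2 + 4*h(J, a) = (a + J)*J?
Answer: 9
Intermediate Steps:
h(J, a) = -1/2 + J*(J + a)/4 (h(J, a) = -1/2 + ((a + J)*J)/4 = -1/2 + ((J + a)*J)/4 = -1/2 + (J*(J + a))/4 = -1/2 + J*(J + a)/4)
v = 0 (v = (-1/2 + (1/4)*2**2 + (1/4)*2*(-1))**2 = (-1/2 + (1/4)*4 - 1/2)**2 = (-1/2 + 1 - 1/2)**2 = 0**2 = 0)
b = 3 (b = -1*(-3) = 3)
(v + b)**2 = (0 + 3)**2 = 3**2 = 9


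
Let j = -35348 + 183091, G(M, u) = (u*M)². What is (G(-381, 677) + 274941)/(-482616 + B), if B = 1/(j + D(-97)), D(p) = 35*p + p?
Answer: -1919454897107682/13923568123 ≈ -1.3786e+5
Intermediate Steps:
G(M, u) = M²*u² (G(M, u) = (M*u)² = M²*u²)
D(p) = 36*p
j = 147743
B = 1/144251 (B = 1/(147743 + 36*(-97)) = 1/(147743 - 3492) = 1/144251 ≈ 6.9324e-6)
(G(-381, 677) + 274941)/(-482616 + B) = ((-381)²*677² + 274941)/(-482616 + 1/144251) = (145161*458329 + 274941)/(-69617840615/144251) = (66531495969 + 274941)*(-144251/69617840615) = 66531770910*(-144251/69617840615) = -1919454897107682/13923568123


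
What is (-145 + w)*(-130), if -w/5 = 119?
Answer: 96200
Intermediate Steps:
w = -595 (w = -5*119 = -595)
(-145 + w)*(-130) = (-145 - 595)*(-130) = -740*(-130) = 96200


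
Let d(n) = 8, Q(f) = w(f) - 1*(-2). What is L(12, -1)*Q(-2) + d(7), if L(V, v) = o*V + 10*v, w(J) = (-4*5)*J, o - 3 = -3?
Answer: -412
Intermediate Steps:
o = 0 (o = 3 - 3 = 0)
w(J) = -20*J
Q(f) = 2 - 20*f (Q(f) = -20*f - 1*(-2) = -20*f + 2 = 2 - 20*f)
L(V, v) = 10*v (L(V, v) = 0*V + 10*v = 0 + 10*v = 10*v)
L(12, -1)*Q(-2) + d(7) = (10*(-1))*(2 - 20*(-2)) + 8 = -10*(2 + 40) + 8 = -10*42 + 8 = -420 + 8 = -412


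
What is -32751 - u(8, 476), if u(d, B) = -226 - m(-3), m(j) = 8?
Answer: -32517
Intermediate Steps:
u(d, B) = -234 (u(d, B) = -226 - 1*8 = -226 - 8 = -234)
-32751 - u(8, 476) = -32751 - 1*(-234) = -32751 + 234 = -32517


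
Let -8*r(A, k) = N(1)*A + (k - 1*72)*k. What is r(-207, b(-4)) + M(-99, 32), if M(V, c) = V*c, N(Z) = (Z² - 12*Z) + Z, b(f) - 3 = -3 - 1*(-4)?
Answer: -13571/4 ≈ -3392.8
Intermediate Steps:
b(f) = 4 (b(f) = 3 + (-3 - 1*(-4)) = 3 + (-3 + 4) = 3 + 1 = 4)
N(Z) = Z² - 11*Z
r(A, k) = 5*A/4 - k*(-72 + k)/8 (r(A, k) = -((1*(-11 + 1))*A + (k - 1*72)*k)/8 = -((1*(-10))*A + (k - 72)*k)/8 = -(-10*A + (-72 + k)*k)/8 = -(-10*A + k*(-72 + k))/8 = 5*A/4 - k*(-72 + k)/8)
r(-207, b(-4)) + M(-99, 32) = (9*4 - ⅛*4² + (5/4)*(-207)) - 99*32 = (36 - ⅛*16 - 1035/4) - 3168 = (36 - 2 - 1035/4) - 3168 = -899/4 - 3168 = -13571/4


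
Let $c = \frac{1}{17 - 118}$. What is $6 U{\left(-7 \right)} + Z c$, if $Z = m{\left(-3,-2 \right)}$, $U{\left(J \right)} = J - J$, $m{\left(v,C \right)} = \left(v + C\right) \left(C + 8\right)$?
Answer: $\frac{30}{101} \approx 0.29703$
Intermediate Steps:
$m{\left(v,C \right)} = \left(8 + C\right) \left(C + v\right)$ ($m{\left(v,C \right)} = \left(C + v\right) \left(8 + C\right) = \left(8 + C\right) \left(C + v\right)$)
$U{\left(J \right)} = 0$
$Z = -30$ ($Z = \left(-2\right)^{2} + 8 \left(-2\right) + 8 \left(-3\right) - -6 = 4 - 16 - 24 + 6 = -30$)
$c = - \frac{1}{101}$ ($c = \frac{1}{-101} = - \frac{1}{101} \approx -0.009901$)
$6 U{\left(-7 \right)} + Z c = 6 \cdot 0 - - \frac{30}{101} = 0 + \frac{30}{101} = \frac{30}{101}$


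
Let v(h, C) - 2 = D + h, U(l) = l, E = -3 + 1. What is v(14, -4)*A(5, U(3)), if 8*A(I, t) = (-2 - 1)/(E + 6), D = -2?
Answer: -21/16 ≈ -1.3125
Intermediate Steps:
E = -2
A(I, t) = -3/32 (A(I, t) = ((-2 - 1)/(-2 + 6))/8 = (-3/4)/8 = (-3*1/4)/8 = (1/8)*(-3/4) = -3/32)
v(h, C) = h (v(h, C) = 2 + (-2 + h) = h)
v(14, -4)*A(5, U(3)) = 14*(-3/32) = -21/16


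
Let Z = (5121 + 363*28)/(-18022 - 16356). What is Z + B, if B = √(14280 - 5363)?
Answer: -15285/34378 + √8917 ≈ 93.985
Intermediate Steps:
Z = -15285/34378 (Z = (5121 + 10164)/(-34378) = 15285*(-1/34378) = -15285/34378 ≈ -0.44462)
B = √8917 ≈ 94.430
Z + B = -15285/34378 + √8917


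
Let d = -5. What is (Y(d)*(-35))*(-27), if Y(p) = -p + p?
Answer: 0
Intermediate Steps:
Y(p) = 0
(Y(d)*(-35))*(-27) = (0*(-35))*(-27) = 0*(-27) = 0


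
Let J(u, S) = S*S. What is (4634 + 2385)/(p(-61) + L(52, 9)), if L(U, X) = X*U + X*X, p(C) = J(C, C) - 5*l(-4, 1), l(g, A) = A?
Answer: 7019/4265 ≈ 1.6457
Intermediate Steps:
J(u, S) = S**2
p(C) = -5 + C**2 (p(C) = C**2 - 5*1 = C**2 - 5 = -5 + C**2)
L(U, X) = X**2 + U*X (L(U, X) = U*X + X**2 = X**2 + U*X)
(4634 + 2385)/(p(-61) + L(52, 9)) = (4634 + 2385)/((-5 + (-61)**2) + 9*(52 + 9)) = 7019/((-5 + 3721) + 9*61) = 7019/(3716 + 549) = 7019/4265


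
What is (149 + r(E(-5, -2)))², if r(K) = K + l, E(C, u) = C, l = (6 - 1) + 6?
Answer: 24025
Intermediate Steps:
l = 11 (l = 5 + 6 = 11)
r(K) = 11 + K (r(K) = K + 11 = 11 + K)
(149 + r(E(-5, -2)))² = (149 + (11 - 5))² = (149 + 6)² = 155² = 24025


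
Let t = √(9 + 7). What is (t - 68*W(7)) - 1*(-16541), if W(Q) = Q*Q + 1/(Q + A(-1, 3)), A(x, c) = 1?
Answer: 26409/2 ≈ 13205.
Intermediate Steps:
t = 4 (t = √16 = 4)
W(Q) = Q² + 1/(1 + Q) (W(Q) = Q*Q + 1/(Q + 1) = Q² + 1/(1 + Q))
(t - 68*W(7)) - 1*(-16541) = (4 - 68*(1 + 7² + 7³)/(1 + 7)) - 1*(-16541) = (4 - 68*(1 + 49 + 343)/8) + 16541 = (4 - 17*393/2) + 16541 = (4 - 68*393/8) + 16541 = (4 - 6681/2) + 16541 = -6673/2 + 16541 = 26409/2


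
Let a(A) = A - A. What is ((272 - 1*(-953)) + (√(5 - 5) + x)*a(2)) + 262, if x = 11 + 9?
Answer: 1487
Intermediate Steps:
a(A) = 0
x = 20
((272 - 1*(-953)) + (√(5 - 5) + x)*a(2)) + 262 = ((272 - 1*(-953)) + (√(5 - 5) + 20)*0) + 262 = ((272 + 953) + (√0 + 20)*0) + 262 = (1225 + (0 + 20)*0) + 262 = (1225 + 20*0) + 262 = (1225 + 0) + 262 = 1225 + 262 = 1487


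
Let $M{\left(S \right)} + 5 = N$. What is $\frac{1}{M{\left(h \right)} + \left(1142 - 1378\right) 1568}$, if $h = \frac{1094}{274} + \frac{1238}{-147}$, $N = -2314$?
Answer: $- \frac{1}{372367} \approx -2.6855 \cdot 10^{-6}$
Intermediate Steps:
$h = - \frac{89197}{20139}$ ($h = 1094 \cdot \frac{1}{274} + 1238 \left(- \frac{1}{147}\right) = \frac{547}{137} - \frac{1238}{147} = - \frac{89197}{20139} \approx -4.4291$)
$M{\left(S \right)} = -2319$ ($M{\left(S \right)} = -5 - 2314 = -2319$)
$\frac{1}{M{\left(h \right)} + \left(1142 - 1378\right) 1568} = \frac{1}{-2319 + \left(1142 - 1378\right) 1568} = \frac{1}{-2319 - 370048} = \frac{1}{-372367} = - \frac{1}{372367}$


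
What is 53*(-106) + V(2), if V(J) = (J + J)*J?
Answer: -5610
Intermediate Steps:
V(J) = 2*J² (V(J) = (2*J)*J = 2*J²)
53*(-106) + V(2) = 53*(-106) + 2*2² = -5618 + 2*4 = -5618 + 8 = -5610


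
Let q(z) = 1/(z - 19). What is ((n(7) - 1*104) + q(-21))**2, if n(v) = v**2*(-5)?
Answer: 194909521/1600 ≈ 1.2182e+5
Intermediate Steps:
n(v) = -5*v**2
q(z) = 1/(-19 + z)
((n(7) - 1*104) + q(-21))**2 = ((-5*7**2 - 1*104) + 1/(-19 - 21))**2 = ((-5*49 - 104) + 1/(-40))**2 = ((-245 - 104) - 1/40)**2 = (-349 - 1/40)**2 = (-13961/40)**2 = 194909521/1600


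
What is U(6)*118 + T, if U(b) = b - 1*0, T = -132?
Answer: 576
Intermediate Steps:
U(b) = b (U(b) = b + 0 = b)
U(6)*118 + T = 6*118 - 132 = 708 - 132 = 576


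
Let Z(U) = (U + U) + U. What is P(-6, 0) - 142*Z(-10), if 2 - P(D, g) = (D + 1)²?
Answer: 4237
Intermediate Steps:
P(D, g) = 2 - (1 + D)² (P(D, g) = 2 - (D + 1)² = 2 - (1 + D)²)
Z(U) = 3*U (Z(U) = 2*U + U = 3*U)
P(-6, 0) - 142*Z(-10) = (2 - (1 - 6)²) - 426*(-10) = (2 - 1*(-5)²) - 142*(-30) = (2 - 1*25) + 4260 = (2 - 25) + 4260 = -23 + 4260 = 4237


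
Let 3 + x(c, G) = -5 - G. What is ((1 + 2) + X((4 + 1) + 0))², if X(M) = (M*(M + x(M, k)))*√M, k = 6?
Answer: 10134 - 270*√5 ≈ 9530.3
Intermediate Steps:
x(c, G) = -8 - G (x(c, G) = -3 + (-5 - G) = -8 - G)
X(M) = M^(3/2)*(-14 + M) (X(M) = (M*(M + (-8 - 1*6)))*√M = (M*(M + (-8 - 6)))*√M = (M*(M - 14))*√M = (M*(-14 + M))*√M = M^(3/2)*(-14 + M))
((1 + 2) + X((4 + 1) + 0))² = ((1 + 2) + ((4 + 1) + 0)^(3/2)*(-14 + ((4 + 1) + 0)))² = (3 + (5 + 0)^(3/2)*(-14 + (5 + 0)))² = (3 + 5^(3/2)*(-14 + 5))² = (3 + (5*√5)*(-9))² = (3 - 45*√5)²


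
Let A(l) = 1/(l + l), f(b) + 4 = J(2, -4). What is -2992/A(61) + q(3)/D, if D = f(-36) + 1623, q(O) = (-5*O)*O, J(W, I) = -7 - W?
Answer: -117537737/322 ≈ -3.6502e+5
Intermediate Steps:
f(b) = -13 (f(b) = -4 + (-7 - 1*2) = -4 + (-7 - 2) = -4 - 9 = -13)
q(O) = -5*O**2
A(l) = 1/(2*l)
D = 1610 (D = -13 + 1623 = 1610)
-2992/A(61) + q(3)/D = -2992/((1/2)/61) - 5*3**2/1610 = -2992/((1/2)*(1/61)) - 5*9*(1/1610) = -2992/1/122 - 45*1/1610 = -2992*122 - 9/322 = -365024 - 9/322 = -117537737/322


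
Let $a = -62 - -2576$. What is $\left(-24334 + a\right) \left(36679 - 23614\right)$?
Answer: $-285078300$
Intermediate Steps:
$a = 2514$ ($a = -62 + 2576 = 2514$)
$\left(-24334 + a\right) \left(36679 - 23614\right) = \left(-24334 + 2514\right) \left(36679 - 23614\right) = \left(-21820\right) 13065 = -285078300$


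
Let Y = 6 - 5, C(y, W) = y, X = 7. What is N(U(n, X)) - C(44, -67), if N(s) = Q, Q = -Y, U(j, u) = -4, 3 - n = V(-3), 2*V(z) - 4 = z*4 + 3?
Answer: -45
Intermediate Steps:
V(z) = 7/2 + 2*z (V(z) = 2 + (z*4 + 3)/2 = 2 + (4*z + 3)/2 = 2 + (3 + 4*z)/2 = 2 + (3/2 + 2*z) = 7/2 + 2*z)
Y = 1
n = 11/2 (n = 3 - (7/2 + 2*(-3)) = 3 - (7/2 - 6) = 3 - 1*(-5/2) = 3 + 5/2 = 11/2 ≈ 5.5000)
Q = -1 (Q = -1*1 = -1)
N(s) = -1
N(U(n, X)) - C(44, -67) = -1 - 1*44 = -1 - 44 = -45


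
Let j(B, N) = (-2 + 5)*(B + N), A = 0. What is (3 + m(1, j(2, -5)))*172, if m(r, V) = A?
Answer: 516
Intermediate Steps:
j(B, N) = 3*B + 3*N (j(B, N) = 3*(B + N) = 3*B + 3*N)
m(r, V) = 0
(3 + m(1, j(2, -5)))*172 = (3 + 0)*172 = 3*172 = 516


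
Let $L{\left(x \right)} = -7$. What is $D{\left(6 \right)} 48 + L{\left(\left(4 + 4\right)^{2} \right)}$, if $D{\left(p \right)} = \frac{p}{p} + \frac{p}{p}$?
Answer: $89$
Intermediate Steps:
$D{\left(p \right)} = 2$ ($D{\left(p \right)} = 1 + 1 = 2$)
$D{\left(6 \right)} 48 + L{\left(\left(4 + 4\right)^{2} \right)} = 2 \cdot 48 - 7 = 96 - 7 = 89$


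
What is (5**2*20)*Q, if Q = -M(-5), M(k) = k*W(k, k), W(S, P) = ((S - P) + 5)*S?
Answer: -62500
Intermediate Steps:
W(S, P) = S*(5 + S - P) (W(S, P) = (5 + S - P)*S = S*(5 + S - P))
M(k) = 5*k**2 (M(k) = k*(k*(5 + k - k)) = k*(k*5) = k*(5*k) = 5*k**2)
Q = -125 (Q = -5*(-5)**2 = -5*25 = -1*125 = -125)
(5**2*20)*Q = (5**2*20)*(-125) = (25*20)*(-125) = 500*(-125) = -62500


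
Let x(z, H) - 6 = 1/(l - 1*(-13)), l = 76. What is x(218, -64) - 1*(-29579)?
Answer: 2633066/89 ≈ 29585.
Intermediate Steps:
x(z, H) = 535/89 (x(z, H) = 6 + 1/(76 - 1*(-13)) = 6 + 1/(76 + 13) = 6 + 1/89 = 535/89)
x(218, -64) - 1*(-29579) = 535/89 - 1*(-29579) = 535/89 + 29579 = 2633066/89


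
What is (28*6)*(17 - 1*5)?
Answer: 2016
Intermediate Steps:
(28*6)*(17 - 1*5) = 168*(17 - 5) = 168*12 = 2016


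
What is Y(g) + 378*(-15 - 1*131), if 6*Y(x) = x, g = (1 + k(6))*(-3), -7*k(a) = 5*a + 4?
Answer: -772605/14 ≈ -55186.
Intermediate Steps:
k(a) = -4/7 - 5*a/7 (k(a) = -(5*a + 4)/7 = -(4 + 5*a)/7 = -4/7 - 5*a/7)
g = 81/7 (g = (1 + (-4/7 - 5/7*6))*(-3) = (1 + (-4/7 - 30/7))*(-3) = (1 - 34/7)*(-3) = -27/7*(-3) = 81/7 ≈ 11.571)
Y(x) = x/6
Y(g) + 378*(-15 - 1*131) = (⅙)*(81/7) + 378*(-15 - 1*131) = 27/14 + 378*(-15 - 131) = 27/14 + 378*(-146) = 27/14 - 55188 = -772605/14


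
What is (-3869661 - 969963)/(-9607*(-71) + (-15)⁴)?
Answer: -2419812/366361 ≈ -6.6050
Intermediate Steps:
(-3869661 - 969963)/(-9607*(-71) + (-15)⁴) = -4839624/(682097 + 50625) = -4839624/732722 = -4839624*1/732722 = -2419812/366361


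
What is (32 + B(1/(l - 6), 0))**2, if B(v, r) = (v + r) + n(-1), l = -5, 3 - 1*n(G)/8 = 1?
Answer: 277729/121 ≈ 2295.3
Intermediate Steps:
n(G) = 16 (n(G) = 24 - 8*1 = 24 - 8 = 16)
B(v, r) = 16 + r + v (B(v, r) = (v + r) + 16 = (r + v) + 16 = 16 + r + v)
(32 + B(1/(l - 6), 0))**2 = (32 + (16 + 0 + 1/(-5 - 6)))**2 = (32 + (16 + 0 + 1/(-11)))**2 = (32 + (16 + 0 - 1/11))**2 = (32 + 175/11)**2 = (527/11)**2 = 277729/121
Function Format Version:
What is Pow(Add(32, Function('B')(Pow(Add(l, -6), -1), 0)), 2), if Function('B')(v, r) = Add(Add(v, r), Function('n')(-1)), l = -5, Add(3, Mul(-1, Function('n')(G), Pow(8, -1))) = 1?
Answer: Rational(277729, 121) ≈ 2295.3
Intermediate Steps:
Function('n')(G) = 16 (Function('n')(G) = Add(24, Mul(-8, 1)) = Add(24, -8) = 16)
Function('B')(v, r) = Add(16, r, v) (Function('B')(v, r) = Add(Add(v, r), 16) = Add(Add(r, v), 16) = Add(16, r, v))
Pow(Add(32, Function('B')(Pow(Add(l, -6), -1), 0)), 2) = Pow(Add(32, Add(16, 0, Pow(Add(-5, -6), -1))), 2) = Pow(Add(32, Add(16, 0, Pow(-11, -1))), 2) = Pow(Add(32, Add(16, 0, Rational(-1, 11))), 2) = Pow(Add(32, Rational(175, 11)), 2) = Pow(Rational(527, 11), 2) = Rational(277729, 121)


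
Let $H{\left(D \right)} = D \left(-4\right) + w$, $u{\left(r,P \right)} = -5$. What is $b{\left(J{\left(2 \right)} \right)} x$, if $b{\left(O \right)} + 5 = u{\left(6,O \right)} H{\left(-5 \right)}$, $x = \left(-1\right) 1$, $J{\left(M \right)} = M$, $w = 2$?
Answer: $115$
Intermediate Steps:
$H{\left(D \right)} = 2 - 4 D$ ($H{\left(D \right)} = D \left(-4\right) + 2 = - 4 D + 2 = 2 - 4 D$)
$x = -1$
$b{\left(O \right)} = -115$ ($b{\left(O \right)} = -5 - 5 \left(2 - -20\right) = -5 - 5 \left(2 + 20\right) = -5 - 110 = -115$)
$b{\left(J{\left(2 \right)} \right)} x = \left(-115\right) \left(-1\right) = 115$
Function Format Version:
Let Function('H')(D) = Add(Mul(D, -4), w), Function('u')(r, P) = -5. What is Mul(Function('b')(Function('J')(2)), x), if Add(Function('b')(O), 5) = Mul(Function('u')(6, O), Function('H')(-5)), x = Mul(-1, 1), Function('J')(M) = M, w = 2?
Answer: 115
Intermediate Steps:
Function('H')(D) = Add(2, Mul(-4, D)) (Function('H')(D) = Add(Mul(D, -4), 2) = Add(Mul(-4, D), 2) = Add(2, Mul(-4, D)))
x = -1
Function('b')(O) = -115 (Function('b')(O) = Add(-5, Mul(-5, Add(2, Mul(-4, -5)))) = Add(-5, Mul(-5, Add(2, 20))) = Add(-5, Mul(-5, 22)) = Add(-5, -110) = -115)
Mul(Function('b')(Function('J')(2)), x) = Mul(-115, -1) = 115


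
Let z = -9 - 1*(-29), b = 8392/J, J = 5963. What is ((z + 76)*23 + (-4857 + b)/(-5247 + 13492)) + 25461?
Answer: 1360315632616/49164935 ≈ 27668.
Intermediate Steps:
b = 8392/5963 ≈ 1.4073
z = 20 (z = -9 + 29 = 20)
((z + 76)*23 + (-4857 + b)/(-5247 + 13492)) + 25461 = ((20 + 76)*23 + (-4857 + 8392/5963)/(-5247 + 13492)) + 25461 = (96*23 - 28953899/5963/8245) + 25461 = (2208 - 28953899/5963*1/8245) + 25461 = (2208 - 28953899/49164935) + 25461 = 108527222581/49164935 + 25461 = 1360315632616/49164935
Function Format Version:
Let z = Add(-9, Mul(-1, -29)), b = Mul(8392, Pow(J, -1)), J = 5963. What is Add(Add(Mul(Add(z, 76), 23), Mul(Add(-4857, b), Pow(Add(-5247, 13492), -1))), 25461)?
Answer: Rational(1360315632616, 49164935) ≈ 27668.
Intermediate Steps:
b = Rational(8392, 5963) (b = Mul(8392, Pow(5963, -1)) = Mul(8392, Rational(1, 5963)) = Rational(8392, 5963) ≈ 1.4073)
z = 20 (z = Add(-9, 29) = 20)
Add(Add(Mul(Add(z, 76), 23), Mul(Add(-4857, b), Pow(Add(-5247, 13492), -1))), 25461) = Add(Add(Mul(Add(20, 76), 23), Mul(Add(-4857, Rational(8392, 5963)), Pow(Add(-5247, 13492), -1))), 25461) = Add(Add(Mul(96, 23), Mul(Rational(-28953899, 5963), Pow(8245, -1))), 25461) = Add(Add(2208, Mul(Rational(-28953899, 5963), Rational(1, 8245))), 25461) = Add(Add(2208, Rational(-28953899, 49164935)), 25461) = Add(Rational(108527222581, 49164935), 25461) = Rational(1360315632616, 49164935)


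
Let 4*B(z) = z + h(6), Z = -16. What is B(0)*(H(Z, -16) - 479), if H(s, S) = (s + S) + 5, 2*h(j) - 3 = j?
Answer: -2277/4 ≈ -569.25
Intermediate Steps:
h(j) = 3/2 + j/2
H(s, S) = 5 + S + s (H(s, S) = (S + s) + 5 = 5 + S + s)
B(z) = 9/8 + z/4 (B(z) = (z + (3/2 + (½)*6))/4 = (z + (3/2 + 3))/4 = (z + 9/2)/4 = (9/2 + z)/4 = 9/8 + z/4)
B(0)*(H(Z, -16) - 479) = (9/8 + (¼)*0)*((5 - 16 - 16) - 479) = (9/8 + 0)*(-27 - 479) = (9/8)*(-506) = -2277/4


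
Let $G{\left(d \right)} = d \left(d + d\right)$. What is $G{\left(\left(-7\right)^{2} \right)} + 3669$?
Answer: $8471$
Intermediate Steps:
$G{\left(d \right)} = 2 d^{2}$ ($G{\left(d \right)} = d 2 d = 2 d^{2}$)
$G{\left(\left(-7\right)^{2} \right)} + 3669 = 2 \left(\left(-7\right)^{2}\right)^{2} + 3669 = 2 \cdot 49^{2} + 3669 = 2 \cdot 2401 + 3669 = 4802 + 3669 = 8471$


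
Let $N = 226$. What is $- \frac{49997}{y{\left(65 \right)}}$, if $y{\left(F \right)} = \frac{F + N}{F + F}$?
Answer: $- \frac{6499610}{291} \approx -22335.0$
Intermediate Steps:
$y{\left(F \right)} = \frac{226 + F}{2 F}$ ($y{\left(F \right)} = \frac{F + 226}{F + F} = \frac{226 + F}{2 F}$)
$- \frac{49997}{y{\left(65 \right)}} = - \frac{49997}{\frac{1}{2} \cdot \frac{1}{65} \left(226 + 65\right)} = - \frac{49997}{\frac{1}{2} \cdot \frac{1}{65} \cdot 291} = - \frac{49997}{\frac{291}{130}} = \left(-49997\right) \frac{130}{291} = - \frac{6499610}{291}$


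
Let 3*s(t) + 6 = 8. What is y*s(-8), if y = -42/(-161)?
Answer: 4/23 ≈ 0.17391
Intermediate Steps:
s(t) = ⅔ (s(t) = -2 + (⅓)*8 = -2 + 8/3 = ⅔)
y = 6/23 (y = -42*(-1/161) = 6/23 ≈ 0.26087)
y*s(-8) = (6/23)*(⅔) = 4/23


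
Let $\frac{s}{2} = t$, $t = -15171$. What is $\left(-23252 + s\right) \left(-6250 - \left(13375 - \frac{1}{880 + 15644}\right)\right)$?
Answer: $\frac{8689824922703}{8262} \approx 1.0518 \cdot 10^{9}$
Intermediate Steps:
$s = -30342$ ($s = 2 \left(-15171\right) = -30342$)
$\left(-23252 + s\right) \left(-6250 - \left(13375 - \frac{1}{880 + 15644}\right)\right) = \left(-23252 - 30342\right) \left(-6250 - \left(13375 - \frac{1}{880 + 15644}\right)\right) = - 53594 \left(-6250 - \left(13375 - \frac{1}{16524}\right)\right) = - 53594 \left(-6250 + \left(-13375 + \frac{1}{16524}\right)\right) = - 53594 \left(-6250 - \frac{221008499}{16524}\right) = \left(-53594\right) \left(- \frac{324283499}{16524}\right) = \frac{8689824922703}{8262}$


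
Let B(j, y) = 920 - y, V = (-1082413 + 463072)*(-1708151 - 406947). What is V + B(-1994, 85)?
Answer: 1309966911253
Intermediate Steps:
V = 1309966910418 (V = -619341*(-2115098) = 1309966910418)
V + B(-1994, 85) = 1309966910418 + (920 - 1*85) = 1309966910418 + (920 - 85) = 1309966910418 + 835 = 1309966911253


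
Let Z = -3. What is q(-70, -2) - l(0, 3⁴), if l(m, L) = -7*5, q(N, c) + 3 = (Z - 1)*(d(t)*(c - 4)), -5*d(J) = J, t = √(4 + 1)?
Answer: 32 - 24*√5/5 ≈ 21.267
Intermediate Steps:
t = √5 ≈ 2.2361
d(J) = -J/5
q(N, c) = -3 + 4*√5*(-4 + c)/5 (q(N, c) = -3 + (-3 - 1)*((-√5/5)*(c - 4)) = -3 - 4*(-√5/5)*(-4 + c) = -3 - (-4)*√5*(-4 + c)/5 = -3 + 4*√5*(-4 + c)/5)
l(m, L) = -35
q(-70, -2) - l(0, 3⁴) = (-3 - 16*√5/5 + (⅘)*(-2)*√5) - 1*(-35) = (-3 - 16*√5/5 - 8*√5/5) + 35 = (-3 - 24*√5/5) + 35 = 32 - 24*√5/5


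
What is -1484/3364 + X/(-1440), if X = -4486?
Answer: 1619243/605520 ≈ 2.6741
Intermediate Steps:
-1484/3364 + X/(-1440) = -1484/3364 - 4486/(-1440) = -1484*1/3364 - 4486*(-1/1440) = -371/841 + 2243/720 = 1619243/605520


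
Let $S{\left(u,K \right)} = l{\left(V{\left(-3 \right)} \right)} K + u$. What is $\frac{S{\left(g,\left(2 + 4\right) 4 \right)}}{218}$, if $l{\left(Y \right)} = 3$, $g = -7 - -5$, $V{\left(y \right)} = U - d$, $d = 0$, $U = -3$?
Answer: $\frac{35}{109} \approx 0.3211$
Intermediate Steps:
$V{\left(y \right)} = -3$ ($V{\left(y \right)} = -3 - 0 = -3 + 0 = -3$)
$g = -2$ ($g = -7 + 5 = -2$)
$S{\left(u,K \right)} = u + 3 K$ ($S{\left(u,K \right)} = 3 K + u = u + 3 K$)
$\frac{S{\left(g,\left(2 + 4\right) 4 \right)}}{218} = \frac{-2 + 3 \left(2 + 4\right) 4}{218} = \left(-2 + 3 \cdot 6 \cdot 4\right) \frac{1}{218} = \left(-2 + 3 \cdot 24\right) \frac{1}{218} = \left(-2 + 72\right) \frac{1}{218} = 70 \cdot \frac{1}{218} = \frac{35}{109}$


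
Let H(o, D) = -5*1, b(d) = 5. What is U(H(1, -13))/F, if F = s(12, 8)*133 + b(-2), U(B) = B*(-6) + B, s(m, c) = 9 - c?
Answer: 25/138 ≈ 0.18116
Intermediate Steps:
H(o, D) = -5
U(B) = -5*B (U(B) = -6*B + B = -5*B)
F = 138 (F = (9 - 1*8)*133 + 5 = (9 - 8)*133 + 5 = 1*133 + 5 = 133 + 5 = 138)
U(H(1, -13))/F = -5*(-5)/138 = 25*(1/138) = 25/138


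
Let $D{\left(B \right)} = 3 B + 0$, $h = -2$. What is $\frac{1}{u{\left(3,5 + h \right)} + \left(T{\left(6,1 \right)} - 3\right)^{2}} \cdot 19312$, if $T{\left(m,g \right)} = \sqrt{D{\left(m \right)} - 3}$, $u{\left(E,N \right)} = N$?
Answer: $\frac{19312}{7} + \frac{38624 \sqrt{15}}{63} \approx 5133.3$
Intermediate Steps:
$D{\left(B \right)} = 3 B$
$T{\left(m,g \right)} = \sqrt{-3 + 3 m}$ ($T{\left(m,g \right)} = \sqrt{3 m - 3} = \sqrt{-3 + 3 m}$)
$\frac{1}{u{\left(3,5 + h \right)} + \left(T{\left(6,1 \right)} - 3\right)^{2}} \cdot 19312 = \frac{1}{\left(5 - 2\right) + \left(\sqrt{-3 + 3 \cdot 6} - 3\right)^{2}} \cdot 19312 = \frac{1}{3 + \left(\sqrt{-3 + 18} - 3\right)^{2}} \cdot 19312 = \frac{1}{3 + \left(\sqrt{15} - 3\right)^{2}} \cdot 19312 = \frac{1}{3 + \left(-3 + \sqrt{15}\right)^{2}} \cdot 19312 = \frac{19312}{3 + \left(-3 + \sqrt{15}\right)^{2}}$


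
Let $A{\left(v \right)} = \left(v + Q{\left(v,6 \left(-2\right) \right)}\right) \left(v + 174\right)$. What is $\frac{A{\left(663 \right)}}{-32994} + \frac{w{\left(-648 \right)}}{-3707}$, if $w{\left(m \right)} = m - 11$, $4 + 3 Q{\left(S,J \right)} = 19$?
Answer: $- \frac{37979629}{2264977} \approx -16.768$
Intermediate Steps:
$Q{\left(S,J \right)} = 5$ ($Q{\left(S,J \right)} = - \frac{4}{3} + \frac{1}{3} \cdot 19 = - \frac{4}{3} + \frac{19}{3} = 5$)
$w{\left(m \right)} = -11 + m$
$A{\left(v \right)} = \left(5 + v\right) \left(174 + v\right)$ ($A{\left(v \right)} = \left(v + 5\right) \left(v + 174\right) = \left(5 + v\right) \left(174 + v\right)$)
$\frac{A{\left(663 \right)}}{-32994} + \frac{w{\left(-648 \right)}}{-3707} = \frac{870 + 663^{2} + 179 \cdot 663}{-32994} + \frac{-11 - 648}{-3707} = \left(870 + 439569 + 118677\right) \left(- \frac{1}{32994}\right) - - \frac{659}{3707} = 559116 \left(- \frac{1}{32994}\right) + \frac{659}{3707} = - \frac{10354}{611} + \frac{659}{3707} = - \frac{37979629}{2264977}$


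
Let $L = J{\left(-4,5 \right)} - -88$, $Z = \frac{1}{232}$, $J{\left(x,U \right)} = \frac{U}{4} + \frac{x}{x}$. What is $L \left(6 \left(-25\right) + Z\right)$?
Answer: $- \frac{12562439}{928} \approx -13537.0$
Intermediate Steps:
$J{\left(x,U \right)} = 1 + \frac{U}{4}$ ($J{\left(x,U \right)} = U \frac{1}{4} + 1 = \frac{U}{4} + 1 = 1 + \frac{U}{4}$)
$Z = \frac{1}{232} \approx 0.0043103$
$L = \frac{361}{4}$ ($L = \left(1 + \frac{1}{4} \cdot 5\right) - -88 = \left(1 + \frac{5}{4}\right) + 88 = \frac{9}{4} + 88 = \frac{361}{4} \approx 90.25$)
$L \left(6 \left(-25\right) + Z\right) = \frac{361 \left(6 \left(-25\right) + \frac{1}{232}\right)}{4} = \frac{361 \left(-150 + \frac{1}{232}\right)}{4} = \frac{361}{4} \left(- \frac{34799}{232}\right) = - \frac{12562439}{928}$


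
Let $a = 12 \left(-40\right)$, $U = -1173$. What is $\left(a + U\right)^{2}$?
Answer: $2732409$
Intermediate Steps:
$a = -480$
$\left(a + U\right)^{2} = \left(-480 - 1173\right)^{2} = \left(-1653\right)^{2} = 2732409$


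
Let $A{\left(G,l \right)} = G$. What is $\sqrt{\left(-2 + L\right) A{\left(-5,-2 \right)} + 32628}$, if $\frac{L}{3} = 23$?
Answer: $\sqrt{32293} \approx 179.7$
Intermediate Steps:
$L = 69$ ($L = 3 \cdot 23 = 69$)
$\sqrt{\left(-2 + L\right) A{\left(-5,-2 \right)} + 32628} = \sqrt{\left(-2 + 69\right) \left(-5\right) + 32628} = \sqrt{67 \left(-5\right) + 32628} = \sqrt{-335 + 32628} = \sqrt{32293}$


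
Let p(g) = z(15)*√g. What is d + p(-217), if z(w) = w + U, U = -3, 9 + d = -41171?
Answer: -41180 + 12*I*√217 ≈ -41180.0 + 176.77*I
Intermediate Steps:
d = -41180 (d = -9 - 41171 = -41180)
z(w) = -3 + w (z(w) = w - 3 = -3 + w)
p(g) = 12*√g (p(g) = (-3 + 15)*√g = 12*√g)
d + p(-217) = -41180 + 12*√(-217) = -41180 + 12*(I*√217) = -41180 + 12*I*√217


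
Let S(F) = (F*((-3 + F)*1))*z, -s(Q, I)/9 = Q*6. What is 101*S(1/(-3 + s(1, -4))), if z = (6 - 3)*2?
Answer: 34744/1083 ≈ 32.081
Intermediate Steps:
s(Q, I) = -54*Q (s(Q, I) = -9*Q*6 = -54*Q)
z = 6 (z = 3*2 = 6)
S(F) = 6*F*(-3 + F) (S(F) = (F*((-3 + F)*1))*6 = (F*(-3 + F))*6 = 6*F*(-3 + F))
101*S(1/(-3 + s(1, -4))) = 101*(6*(-3 + 1/(-3 - 54*1))/(-3 - 54*1)) = 101*(6*(-3 + 1/(-3 - 54))/(-3 - 54)) = 101*(6*(-3 + 1/(-57))/(-57)) = 101*(6*(-1/57)*(-3 - 1/57)) = 101*(6*(-1/57)*(-172/57)) = 101*(344/1083) = 34744/1083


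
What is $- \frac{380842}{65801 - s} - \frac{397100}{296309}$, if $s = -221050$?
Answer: $- \frac{226755444278}{84996532959} \approx -2.6678$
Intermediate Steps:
$- \frac{380842}{65801 - s} - \frac{397100}{296309} = - \frac{380842}{65801 - -221050} - \frac{397100}{296309} = - \frac{380842}{65801 + 221050} - \frac{397100}{296309} = - \frac{380842}{286851} - \frac{397100}{296309} = - \frac{226755444278}{84996532959}$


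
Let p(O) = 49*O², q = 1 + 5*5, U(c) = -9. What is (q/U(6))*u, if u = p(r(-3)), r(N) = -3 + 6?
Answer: -1274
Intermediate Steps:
r(N) = 3
q = 26 (q = 1 + 25 = 26)
u = 441 (u = 49*3² = 49*9 = 441)
(q/U(6))*u = (26/(-9))*441 = (26*(-⅑))*441 = -26/9*441 = -1274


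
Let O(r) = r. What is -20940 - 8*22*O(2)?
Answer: -21292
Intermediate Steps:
-20940 - 8*22*O(2) = -20940 - 8*22*2 = -20940 - 176*2 = -20940 - 1*352 = -20940 - 352 = -21292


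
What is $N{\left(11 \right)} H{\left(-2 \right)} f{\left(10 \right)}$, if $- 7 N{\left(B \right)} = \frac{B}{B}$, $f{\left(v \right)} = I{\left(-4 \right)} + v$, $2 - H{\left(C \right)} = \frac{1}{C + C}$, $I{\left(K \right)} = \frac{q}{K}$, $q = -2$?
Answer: $- \frac{27}{8} \approx -3.375$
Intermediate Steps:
$I{\left(K \right)} = - \frac{2}{K}$
$H{\left(C \right)} = 2 - \frac{1}{2 C}$ ($H{\left(C \right)} = 2 - \frac{1}{C + C} = 2 - \frac{1}{2 C}$)
$f{\left(v \right)} = \frac{1}{2} + v$ ($f{\left(v \right)} = - \frac{2}{-4} + v = \left(-2\right) \left(- \frac{1}{4}\right) + v = \frac{1}{2} + v$)
$N{\left(B \right)} = - \frac{1}{7}$ ($N{\left(B \right)} = - \frac{B \frac{1}{B}}{7} = \left(- \frac{1}{7}\right) 1 = - \frac{1}{7}$)
$N{\left(11 \right)} H{\left(-2 \right)} f{\left(10 \right)} = - \frac{2 - \frac{1}{2 \left(-2\right)}}{7} \left(\frac{1}{2} + 10\right) = - \frac{2 - - \frac{1}{4}}{7} \cdot \frac{21}{2} = - \frac{2 + \frac{1}{4}}{7} \cdot \frac{21}{2} = \left(- \frac{1}{7}\right) \frac{9}{4} \cdot \frac{21}{2} = \left(- \frac{9}{28}\right) \frac{21}{2} = - \frac{27}{8}$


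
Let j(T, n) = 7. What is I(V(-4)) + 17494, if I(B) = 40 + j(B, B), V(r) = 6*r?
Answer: 17541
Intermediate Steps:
I(B) = 47 (I(B) = 40 + 7 = 47)
I(V(-4)) + 17494 = 47 + 17494 = 17541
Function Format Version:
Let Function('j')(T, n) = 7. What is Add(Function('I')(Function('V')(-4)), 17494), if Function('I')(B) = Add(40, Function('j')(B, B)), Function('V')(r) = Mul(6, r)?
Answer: 17541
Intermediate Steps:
Function('I')(B) = 47 (Function('I')(B) = Add(40, 7) = 47)
Add(Function('I')(Function('V')(-4)), 17494) = Add(47, 17494) = 17541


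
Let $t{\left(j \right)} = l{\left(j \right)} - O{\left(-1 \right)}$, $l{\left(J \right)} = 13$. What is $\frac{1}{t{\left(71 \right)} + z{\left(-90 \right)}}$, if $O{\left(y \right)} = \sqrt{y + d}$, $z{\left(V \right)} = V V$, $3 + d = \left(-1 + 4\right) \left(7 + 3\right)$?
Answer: $\frac{8113}{65820743} + \frac{\sqrt{26}}{65820743} \approx 0.00012334$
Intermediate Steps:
$d = 27$ ($d = -3 + \left(-1 + 4\right) \left(7 + 3\right) = -3 + 3 \cdot 10 = -3 + 30 = 27$)
$z{\left(V \right)} = V^{2}$
$O{\left(y \right)} = \sqrt{27 + y}$ ($O{\left(y \right)} = \sqrt{y + 27} = \sqrt{27 + y}$)
$t{\left(j \right)} = 13 - \sqrt{26}$ ($t{\left(j \right)} = 13 - \sqrt{27 - 1} = 13 - \sqrt{26}$)
$\frac{1}{t{\left(71 \right)} + z{\left(-90 \right)}} = \frac{1}{\left(13 - \sqrt{26}\right) + \left(-90\right)^{2}} = \frac{1}{\left(13 - \sqrt{26}\right) + 8100} = \frac{1}{8113 - \sqrt{26}}$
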